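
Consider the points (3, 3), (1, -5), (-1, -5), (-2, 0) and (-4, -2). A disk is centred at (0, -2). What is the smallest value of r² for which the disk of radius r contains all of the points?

The required radius is the distance from (0, -2) to the farthest point.
Squared distances: 34, 10, 10, 8, 16.
Maximum is 34, attained at (3, 3).

34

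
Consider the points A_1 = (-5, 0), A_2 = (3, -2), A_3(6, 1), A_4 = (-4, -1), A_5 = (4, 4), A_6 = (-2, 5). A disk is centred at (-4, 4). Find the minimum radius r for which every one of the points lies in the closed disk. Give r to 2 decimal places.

10.44

The required radius is the distance from (-4, 4) to the farthest point.
Squared distances: 17, 85, 109, 25, 64, 5.
Maximum is 109, attained at A_3.
r = √109 ≈ 10.44.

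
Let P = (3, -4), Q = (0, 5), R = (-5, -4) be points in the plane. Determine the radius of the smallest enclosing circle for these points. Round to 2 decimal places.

Side lengths²: PQ² = 90, PR² = 64, QR² = 106.
Since QR² = 106 < 90 + 64 = 154, the triangle is acute, so the smallest enclosing circle is the circumcircle.
Circumcentre = (-1, -1/3), r² = 265/9.
r = √(265/9) ≈ 5.43.

5.43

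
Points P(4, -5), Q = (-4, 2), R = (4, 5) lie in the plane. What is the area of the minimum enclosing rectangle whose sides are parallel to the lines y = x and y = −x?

82.5

In coordinates u = x + y, v = x − y the rectangle is axis-aligned; the map (x,y)→(u,v) scales areas by 2.
u-values: -1, -2, 9; range = 9 − (-2) = 11.
v-values: 9, -6, -1; range = 9 − (-6) = 15.
Area = (11 × 15) / 2 = 82.5.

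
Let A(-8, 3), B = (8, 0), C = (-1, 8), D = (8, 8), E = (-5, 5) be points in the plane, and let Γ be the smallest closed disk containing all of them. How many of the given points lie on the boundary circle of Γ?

3

The minimum enclosing circle is determined by three boundary points: A, B, D.
Their circumcentre is (0.46875, 4) with r² = 72.7197265625.
The farthest remaining point E is at distance² 30.9072265625 ≤ 72.7197265625.
The points at distance exactly r from the centre are A, B, D — 3 points.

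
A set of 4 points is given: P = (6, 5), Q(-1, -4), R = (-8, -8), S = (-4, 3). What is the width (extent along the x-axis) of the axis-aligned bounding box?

14

max x = 6, min x = -8, so width = 14.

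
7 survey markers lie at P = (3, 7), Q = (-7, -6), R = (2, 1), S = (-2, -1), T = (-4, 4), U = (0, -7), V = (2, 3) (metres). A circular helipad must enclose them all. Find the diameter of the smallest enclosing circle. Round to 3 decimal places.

16.401

The farthest pair is P–Q with squared distance 269. The circle on this segment as diameter has centre (-2, 0.5) and r² = 269/4 = 67.25.
Check R: distance² to centre = 16.25 ≤ 67.25, so it lies inside.
All remaining points lie in this disk, and no smaller disk contains both endpoints, so this is the minimum enclosing circle.
Diameter = 2r = 2√(67.25) ≈ 16.401.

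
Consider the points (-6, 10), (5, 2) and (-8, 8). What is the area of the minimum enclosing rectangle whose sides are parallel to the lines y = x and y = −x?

In coordinates u = x + y, v = x − y the rectangle is axis-aligned; the map (x,y)→(u,v) scales areas by 2.
u-values: 4, 7, 0; range = 7 − 0 = 7.
v-values: -16, 3, -16; range = 3 − (-16) = 19.
Area = (7 × 19) / 2 = 66.5.

66.5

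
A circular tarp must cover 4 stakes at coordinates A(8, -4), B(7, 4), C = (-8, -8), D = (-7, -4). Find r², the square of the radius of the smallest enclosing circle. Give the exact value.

The minimum enclosing circle of a finite set is fixed by two of the points (as a diameter) or three (as a circumcircle).
The farthest pair is B–C with squared distance 369. The circle on this segment as diameter has centre (-0.5, -2) and r² = 369/4 = 92.25.
Check A: distance² to centre = 76.25 ≤ 92.25, so it lies inside.
All remaining points lie in this disk, and no smaller disk contains both endpoints, so this is the minimum enclosing circle.

92.25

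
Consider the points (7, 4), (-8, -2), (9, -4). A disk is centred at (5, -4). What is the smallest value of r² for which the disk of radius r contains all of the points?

173

The required radius is the distance from (5, -4) to the farthest point.
Squared distances: 68, 173, 16.
Maximum is 173, attained at (-8, -2).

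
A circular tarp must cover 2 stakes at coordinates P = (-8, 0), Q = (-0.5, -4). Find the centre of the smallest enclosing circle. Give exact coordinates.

(-4.25, -2)

The smallest circle enclosing two points has them as diameter endpoints.
Centre = midpoint = (-4.25, -2); r² = |PQ|²/4 = 72.25/4 = 18.0625.
Centre = (-4.25, -2).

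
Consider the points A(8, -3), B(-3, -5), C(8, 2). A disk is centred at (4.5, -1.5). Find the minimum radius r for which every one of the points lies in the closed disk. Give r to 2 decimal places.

8.28

The required radius is the distance from (4.5, -1.5) to the farthest point.
Squared distances: 14.5, 68.5, 24.5.
Maximum is 68.5, attained at B.
r = √(68.5) ≈ 8.28.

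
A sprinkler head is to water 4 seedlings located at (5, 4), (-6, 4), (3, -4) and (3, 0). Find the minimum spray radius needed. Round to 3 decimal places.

The minimum enclosing circle of a finite set is fixed by two of the points (as a diameter) or three (as a circumcircle).
The minimum enclosing circle is determined by three boundary points: (5, 4), (-6, 4), (3, -4).
Their circumcentre is (-0.5, 1.125) with r² = 38.515625.
The farthest remaining point (3, 0) is at distance² 13.515625 ≤ 38.515625.
r = √(38.515625) ≈ 6.206.

6.206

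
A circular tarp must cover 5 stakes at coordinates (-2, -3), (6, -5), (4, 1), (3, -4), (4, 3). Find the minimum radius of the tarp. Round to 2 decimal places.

4.81

A smallest enclosing disk is always determined by at most three of the input points on its boundary.
The minimum enclosing circle is determined by three boundary points: (-2, -3), (6, -5), (4, 3).
Their circumcentre is (2.6, -1.6) with r² = 23.12.
The farthest remaining point (4, 1) is at distance² 8.72 ≤ 23.12.
r = √(23.12) ≈ 4.81.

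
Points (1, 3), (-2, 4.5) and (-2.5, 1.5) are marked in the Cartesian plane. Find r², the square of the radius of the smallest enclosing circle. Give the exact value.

5365/1352

Call the three points A, B, C in the order given.
Side lengths²: AB² = 11.25, AC² = 14.5, BC² = 9.25.
Since AC² = 14.5 < 11.25 + 9.25 = 20.5, the triangle is acute, so the smallest enclosing circle is the circumcircle.
Circumcentre = (-51/52, 145/52), r² = 5365/1352.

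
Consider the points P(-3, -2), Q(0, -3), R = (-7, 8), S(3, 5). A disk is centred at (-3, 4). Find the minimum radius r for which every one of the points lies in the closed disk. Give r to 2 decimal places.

The required radius is the distance from (-3, 4) to the farthest point.
Squared distances: 36, 58, 32, 37.
Maximum is 58, attained at Q.
r = √58 ≈ 7.62.

7.62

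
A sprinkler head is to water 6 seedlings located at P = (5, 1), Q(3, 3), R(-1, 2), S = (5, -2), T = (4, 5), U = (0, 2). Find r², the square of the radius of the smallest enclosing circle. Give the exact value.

5525/361

A smallest enclosing disk is always determined by at most three of the input points on its boundary.
The minimum enclosing circle is determined by three boundary points: R, S, T.
Their circumcentre is (54/19, 24/19) with r² = 5525/361.
The farthest remaining point U is at distance² 3112/361 ≤ 5525/361.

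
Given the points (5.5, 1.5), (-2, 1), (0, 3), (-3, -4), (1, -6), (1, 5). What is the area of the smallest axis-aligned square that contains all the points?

121

The bounding box has width 8.5 and height 11.
An axis-aligned square enclosing the set must have side ≥ max(width, height).
So the minimum side is max(8.5, 11) = 11.
Area = 11² = 121.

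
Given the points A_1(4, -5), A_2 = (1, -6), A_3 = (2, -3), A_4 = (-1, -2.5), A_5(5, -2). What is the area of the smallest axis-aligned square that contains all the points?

The bounding box has width 6 and height 4.
An axis-aligned square enclosing the set must have side ≥ max(width, height).
So the minimum side is max(6, 4) = 6.
Area = 6² = 36.

36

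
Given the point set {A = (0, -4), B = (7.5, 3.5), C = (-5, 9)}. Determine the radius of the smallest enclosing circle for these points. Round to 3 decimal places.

7.472

Side lengths²: AB² = 112.5, AC² = 194, BC² = 186.5.
Since AC² = 194 < 186.5 + 112.5 = 299, the triangle is acute, so the smallest enclosing circle is the circumcircle.
Circumcentre = (1/36, 125/36), r² = 36181/648.
r = √(36181/648) ≈ 7.472.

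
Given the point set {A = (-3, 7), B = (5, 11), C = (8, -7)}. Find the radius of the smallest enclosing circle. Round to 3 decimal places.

Side lengths²: AB² = 80, AC² = 317, BC² = 333.
Since BC² = 333 < 317 + 80 = 397, the triangle is acute, so the smallest enclosing circle is the circumcircle.
Circumcentre = (121/26, 22/13), r² = 58645/676.
r = √(58645/676) ≈ 9.314.

9.314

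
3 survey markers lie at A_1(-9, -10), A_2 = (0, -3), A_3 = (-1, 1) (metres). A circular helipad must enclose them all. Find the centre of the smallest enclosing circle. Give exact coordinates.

(-5, -4.5)

Side lengths²: A_1A_2² = 130, A_1A_3² = 185, A_2A_3² = 17.
Since A_1A_3² = 185 ≥ 130 + 17 = 147, the angle opposite A_1A_3 is not acute, so the smallest enclosing circle has A_1A_3 as diameter.
Centre = midpoint of A_1A_3 = (-5, -4.5), r² = 185/4 = 46.25.
Centre = (-5, -4.5).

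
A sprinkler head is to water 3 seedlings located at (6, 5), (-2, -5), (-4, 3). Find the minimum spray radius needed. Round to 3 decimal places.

6.410

Call the three points A, B, C in the order given.
Side lengths²: AB² = 164, AC² = 104, BC² = 68.
Since AB² = 164 < 104 + 68 = 172, the triangle is acute, so the smallest enclosing circle is the circumcircle.
Circumcentre = (37/21, 4/21), r² = 18122/441.
r = √(18122/441) ≈ 6.410.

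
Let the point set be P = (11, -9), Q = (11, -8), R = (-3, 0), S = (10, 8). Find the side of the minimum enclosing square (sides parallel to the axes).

17

The bounding box has width 14 and height 17.
An axis-aligned square enclosing the set must have side ≥ max(width, height).
So the minimum side is max(14, 17) = 17.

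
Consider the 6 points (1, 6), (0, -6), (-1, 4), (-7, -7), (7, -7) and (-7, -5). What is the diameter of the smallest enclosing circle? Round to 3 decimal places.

The minimum enclosing circle of a finite set is fixed by two of the points (as a diameter) or three (as a circumcircle).
The minimum enclosing circle is determined by three boundary points: (1, 6), (-7, -7), (7, -7).
Their circumcentre is (0, -61/26) with r² = 47765/676.
The farthest remaining point (-7, -5) is at distance² 37885/676 ≤ 47765/676.
Diameter = 2r = 2√(47765/676) ≈ 16.812.

16.812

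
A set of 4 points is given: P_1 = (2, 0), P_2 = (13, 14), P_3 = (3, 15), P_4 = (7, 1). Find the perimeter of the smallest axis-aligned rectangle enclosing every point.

52

Width = max x − min x = 13 − 2 = 11.
Height = max y − min y = 15 − 0 = 15.
Perimeter = 2(11 + 15) = 52.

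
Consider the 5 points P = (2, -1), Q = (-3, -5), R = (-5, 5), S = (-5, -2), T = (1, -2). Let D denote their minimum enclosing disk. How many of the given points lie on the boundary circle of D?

3

The minimum enclosing circle is determined by three boundary points: P, Q, R.
Their circumcentre is (-177/58, 11/58) with r² = 45305/1682.
The farthest remaining point T is at distance² 35677/1682 ≤ 45305/1682.
The points at distance exactly r from the centre are P, Q, R — 3 points.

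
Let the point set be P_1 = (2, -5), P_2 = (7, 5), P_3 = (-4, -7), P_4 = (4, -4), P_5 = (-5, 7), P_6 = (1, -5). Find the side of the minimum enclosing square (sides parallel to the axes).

14

The bounding box has width 12 and height 14.
An axis-aligned square enclosing the set must have side ≥ max(width, height).
So the minimum side is max(12, 14) = 14.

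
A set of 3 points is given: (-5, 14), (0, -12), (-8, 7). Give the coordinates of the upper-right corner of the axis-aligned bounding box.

x-range [-8, 0], y-range [-12, 14].
The upper-right corner is (0, 14).

(0, 14)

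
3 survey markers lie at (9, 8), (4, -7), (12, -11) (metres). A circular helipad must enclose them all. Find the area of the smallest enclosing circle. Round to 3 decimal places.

Call the three points A, B, C in the order given.
Side lengths²: AB² = 250, AC² = 370, BC² = 80.
Since AC² = 370 ≥ 250 + 80 = 330, the angle opposite AC is not acute, so the smallest enclosing circle has AC as diameter.
Centre = midpoint of AC = (10.5, -1.5), r² = 370/4 = 92.5.
Area = π·r² = π·92.5 ≈ 290.597.

290.597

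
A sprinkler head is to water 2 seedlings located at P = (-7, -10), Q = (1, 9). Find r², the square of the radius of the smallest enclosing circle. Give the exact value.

106.25

The smallest circle enclosing two points has them as diameter endpoints.
Centre = midpoint = (-3, -0.5); r² = |PQ|²/4 = 425/4 = 106.25.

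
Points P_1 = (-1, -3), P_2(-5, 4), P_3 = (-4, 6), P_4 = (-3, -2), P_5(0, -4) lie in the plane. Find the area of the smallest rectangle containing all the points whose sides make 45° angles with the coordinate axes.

In coordinates u = x + y, v = x − y the rectangle is axis-aligned; the map (x,y)→(u,v) scales areas by 2.
u-values: -4, -1, 2, -5, -4; range = 2 − (-5) = 7.
v-values: 2, -9, -10, -1, 4; range = 4 − (-10) = 14.
Area = (7 × 14) / 2 = 49.

49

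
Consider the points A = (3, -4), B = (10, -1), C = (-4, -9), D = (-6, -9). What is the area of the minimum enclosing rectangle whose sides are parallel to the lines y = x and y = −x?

In coordinates u = x + y, v = x − y the rectangle is axis-aligned; the map (x,y)→(u,v) scales areas by 2.
u-values: -1, 9, -13, -15; range = 9 − (-15) = 24.
v-values: 7, 11, 5, 3; range = 11 − 3 = 8.
Area = (24 × 8) / 2 = 96.

96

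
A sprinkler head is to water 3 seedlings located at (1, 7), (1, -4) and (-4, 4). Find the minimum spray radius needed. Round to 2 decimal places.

5.50

Call the three points A, B, C in the order given.
Side lengths²: AB² = 121, AC² = 34, BC² = 89.
Since AB² = 121 < 89 + 34 = 123, the triangle is acute, so the smallest enclosing circle is the circumcircle.
Circumcentre = (0.9, 1.5), r² = 30.26.
r = √(30.26) ≈ 5.50.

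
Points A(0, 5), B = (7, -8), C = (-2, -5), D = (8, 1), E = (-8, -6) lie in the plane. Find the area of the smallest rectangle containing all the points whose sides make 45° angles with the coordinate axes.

230

In coordinates u = x + y, v = x − y the rectangle is axis-aligned; the map (x,y)→(u,v) scales areas by 2.
u-values: 5, -1, -7, 9, -14; range = 9 − (-14) = 23.
v-values: -5, 15, 3, 7, -2; range = 15 − (-5) = 20.
Area = (23 × 20) / 2 = 230.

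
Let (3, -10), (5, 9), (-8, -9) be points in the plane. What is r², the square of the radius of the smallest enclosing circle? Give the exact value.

123.25

Call the three points A, B, C in the order given.
Side lengths²: AB² = 365, AC² = 122, BC² = 493.
Since BC² = 493 ≥ 365 + 122 = 487, the angle opposite BC is not acute, so the smallest enclosing circle has BC as diameter.
Centre = midpoint of BC = (-1.5, 0), r² = 493/4 = 123.25.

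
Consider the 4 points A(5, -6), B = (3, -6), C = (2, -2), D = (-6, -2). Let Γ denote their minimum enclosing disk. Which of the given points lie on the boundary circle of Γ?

The minimum enclosing circle of a finite set is fixed by two of the points (as a diameter) or three (as a circumcircle).
The farthest pair is A–D with squared distance 137. The circle on this segment as diameter has centre (-0.5, -4) and r² = 137/4 = 34.25.
Check B: distance² to centre = 16.25 ≤ 34.25, so it lies inside.
All remaining points lie in this disk, and no smaller disk contains both endpoints, so this is the minimum enclosing circle.
The points at distance exactly r from the centre are A, D — 2 points.

A, D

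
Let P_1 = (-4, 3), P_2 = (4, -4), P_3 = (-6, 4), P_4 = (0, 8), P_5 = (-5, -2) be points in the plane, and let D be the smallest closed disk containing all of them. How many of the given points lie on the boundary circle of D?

A smallest enclosing disk is always determined by at most three of the input points on its boundary.
The minimum enclosing circle is determined by three boundary points: P_2, P_3, P_4.
Their circumcentre is (1/11, 15/11) with r² = 5330/121.
The farthest remaining point P_5 is at distance² 4505/121 ≤ 5330/121.
The points at distance exactly r from the centre are P_2, P_3, P_4 — 3 points.

3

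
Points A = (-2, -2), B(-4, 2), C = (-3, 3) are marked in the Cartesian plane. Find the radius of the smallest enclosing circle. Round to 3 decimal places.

2.550

Side lengths²: AB² = 20, AC² = 26, BC² = 2.
Since AC² = 26 ≥ 20 + 2 = 22, the angle opposite AC is not acute, so the smallest enclosing circle has AC as diameter.
Centre = midpoint of AC = (-2.5, 0.5), r² = 26/4 = 6.5.
r = √(6.5) ≈ 2.550.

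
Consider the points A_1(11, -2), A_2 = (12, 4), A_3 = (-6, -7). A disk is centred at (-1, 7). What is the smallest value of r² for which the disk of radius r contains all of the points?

225

The required radius is the distance from (-1, 7) to the farthest point.
Squared distances: 225, 178, 221.
Maximum is 225, attained at A_1.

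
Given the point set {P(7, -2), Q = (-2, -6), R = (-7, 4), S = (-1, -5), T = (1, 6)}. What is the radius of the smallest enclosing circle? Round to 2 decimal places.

7.62

By Welzl's lemma the MEC is supported by two points (diametrically opposite) or three points (on a circumcircle).
The farthest pair is P–R with squared distance 232. The circle on this segment as diameter has centre (0, 1) and r² = 232/4 = 58.
Check Q: distance² to centre = 53 ≤ 58, so it lies inside.
All remaining points lie in this disk, and no smaller disk contains both endpoints, so this is the minimum enclosing circle.
r = √58 ≈ 7.62.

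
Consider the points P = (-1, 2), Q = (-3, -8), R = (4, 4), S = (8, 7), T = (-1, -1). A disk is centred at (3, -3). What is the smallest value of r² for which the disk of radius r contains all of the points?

The required radius is the distance from (3, -3) to the farthest point.
Squared distances: 41, 61, 50, 125, 20.
Maximum is 125, attained at S.

125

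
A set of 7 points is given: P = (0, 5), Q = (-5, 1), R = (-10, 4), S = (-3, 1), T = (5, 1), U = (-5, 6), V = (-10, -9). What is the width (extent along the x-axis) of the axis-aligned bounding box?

max x = 5, min x = -10, so width = 15.

15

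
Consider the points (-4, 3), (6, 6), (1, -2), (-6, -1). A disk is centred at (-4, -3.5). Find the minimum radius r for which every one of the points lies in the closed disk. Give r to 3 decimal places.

13.793

The required radius is the distance from (-4, -3.5) to the farthest point.
Squared distances: 42.25, 190.25, 27.25, 10.25.
Maximum is 190.25, attained at (6, 6).
r = √(190.25) ≈ 13.793.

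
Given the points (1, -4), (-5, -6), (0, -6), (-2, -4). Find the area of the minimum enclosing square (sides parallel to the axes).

36

The bounding box has width 6 and height 2.
An axis-aligned square enclosing the set must have side ≥ max(width, height).
So the minimum side is max(6, 2) = 6.
Area = 6² = 36.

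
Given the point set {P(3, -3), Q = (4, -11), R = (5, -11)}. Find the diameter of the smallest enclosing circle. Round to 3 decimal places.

Side lengths²: PQ² = 65, PR² = 68, QR² = 1.
Since PR² = 68 ≥ 65 + 1 = 66, the angle opposite PR is not acute, so the smallest enclosing circle has PR as diameter.
Centre = midpoint of PR = (4, -7), r² = 68/4 = 17.
Diameter = 2r = 2√17 ≈ 8.246.

8.246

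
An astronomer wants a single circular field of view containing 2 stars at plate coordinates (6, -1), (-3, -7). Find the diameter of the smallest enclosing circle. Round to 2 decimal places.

The smallest circle enclosing two points has them as diameter endpoints.
Centre = midpoint = (1.5, -4); r² = |(6, -1)−(-3, -7)|²/4 = 117/4 = 29.25.
Diameter = 2r = 2√(29.25) ≈ 10.82.

10.82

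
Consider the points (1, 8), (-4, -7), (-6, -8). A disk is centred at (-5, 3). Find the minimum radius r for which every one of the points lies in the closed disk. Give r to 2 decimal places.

11.05

The required radius is the distance from (-5, 3) to the farthest point.
Squared distances: 61, 101, 122.
Maximum is 122, attained at (-6, -8).
r = √122 ≈ 11.05.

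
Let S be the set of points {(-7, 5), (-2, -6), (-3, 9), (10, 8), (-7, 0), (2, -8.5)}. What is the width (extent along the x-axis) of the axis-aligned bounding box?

max x = 10, min x = -7, so width = 17.

17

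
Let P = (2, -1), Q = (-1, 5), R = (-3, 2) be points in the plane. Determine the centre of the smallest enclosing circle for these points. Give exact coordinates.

Side lengths²: PQ² = 45, PR² = 34, QR² = 13.
Since PQ² = 45 < 34 + 13 = 47, the triangle is acute, so the smallest enclosing circle is the circumcircle.
Circumcentre = (5/14, 27/14), r² = 1105/98.
Centre = (5/14, 27/14).

(5/14, 27/14)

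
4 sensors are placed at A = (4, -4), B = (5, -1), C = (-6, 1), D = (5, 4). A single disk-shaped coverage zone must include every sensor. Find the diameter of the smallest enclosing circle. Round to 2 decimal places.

The minimum enclosing circle of a finite set is fixed by two of the points (as a diameter) or three (as a circumcircle).
The minimum enclosing circle is determined by three boundary points: A, C, D.
Their circumcentre is (1/34, 19/34) with r² = 21125/578.
The farthest remaining point B is at distance² 15685/578 ≤ 21125/578.
Diameter = 2r = 2√(21125/578) ≈ 12.09.

12.09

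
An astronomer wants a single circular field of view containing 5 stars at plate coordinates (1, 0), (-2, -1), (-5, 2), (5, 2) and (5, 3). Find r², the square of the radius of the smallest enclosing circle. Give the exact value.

A smallest enclosing disk is always determined by at most three of the input points on its boundary.
The farthest pair is (-5, 2)–(5, 3) with squared distance 101. The circle on this segment as diameter has centre (0, 2.5) and r² = 101/4 = 25.25.
Check (1, 0): distance² to centre = 7.25 ≤ 25.25, so it lies inside.
All remaining points lie in this disk, and no smaller disk contains both endpoints, so this is the minimum enclosing circle.

25.25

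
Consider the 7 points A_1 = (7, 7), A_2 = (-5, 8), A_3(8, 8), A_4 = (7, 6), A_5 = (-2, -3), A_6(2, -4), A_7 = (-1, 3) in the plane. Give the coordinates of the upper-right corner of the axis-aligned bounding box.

x-range [-5, 8], y-range [-4, 8].
The upper-right corner is (8, 8).

(8, 8)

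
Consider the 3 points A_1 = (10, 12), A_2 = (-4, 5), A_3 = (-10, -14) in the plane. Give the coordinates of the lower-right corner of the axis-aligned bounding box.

(10, -14)

x-range [-10, 10], y-range [-14, 12].
The lower-right corner is (10, -14).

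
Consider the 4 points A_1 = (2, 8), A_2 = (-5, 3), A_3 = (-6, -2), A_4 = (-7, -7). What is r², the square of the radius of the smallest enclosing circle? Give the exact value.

A smallest enclosing disk is always determined by at most three of the input points on its boundary.
The farthest pair is A_1–A_4 with squared distance 306. The circle on this segment as diameter has centre (-2.5, 0.5) and r² = 306/4 = 76.5.
Check A_2: distance² to centre = 12.5 ≤ 76.5, so it lies inside.
All remaining points lie in this disk, and no smaller disk contains both endpoints, so this is the minimum enclosing circle.

76.5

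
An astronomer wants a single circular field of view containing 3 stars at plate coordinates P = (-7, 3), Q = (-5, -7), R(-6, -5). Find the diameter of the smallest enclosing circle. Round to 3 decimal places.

Side lengths²: PQ² = 104, PR² = 65, QR² = 5.
Since PQ² = 104 ≥ 65 + 5 = 70, the angle opposite PQ is not acute, so the smallest enclosing circle has PQ as diameter.
Centre = midpoint of PQ = (-6, -2), r² = 104/4 = 26.
Diameter = 2r = 2√26 ≈ 10.198.

10.198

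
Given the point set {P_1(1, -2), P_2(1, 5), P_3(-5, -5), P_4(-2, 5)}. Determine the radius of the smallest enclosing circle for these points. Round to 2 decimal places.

5.83

By Welzl's lemma the MEC is supported by two points (diametrically opposite) or three points (on a circumcircle).
The farthest pair is P_2–P_3 with squared distance 136. The circle on this segment as diameter has centre (-2, 0) and r² = 136/4 = 34.
Check P_1: distance² to centre = 13 ≤ 34, so it lies inside.
All remaining points lie in this disk, and no smaller disk contains both endpoints, so this is the minimum enclosing circle.
r = √34 ≈ 5.83.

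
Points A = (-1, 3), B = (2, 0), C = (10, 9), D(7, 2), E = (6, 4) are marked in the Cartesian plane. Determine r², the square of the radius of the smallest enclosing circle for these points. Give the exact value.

22765/578

A smallest enclosing disk is always determined by at most three of the input points on its boundary.
The minimum enclosing circle is determined by three boundary points: A, B, C.
Their circumcentre is (159/34, 193/34) with r² = 22765/578.
The farthest remaining point D is at distance² 10933/578 ≤ 22765/578.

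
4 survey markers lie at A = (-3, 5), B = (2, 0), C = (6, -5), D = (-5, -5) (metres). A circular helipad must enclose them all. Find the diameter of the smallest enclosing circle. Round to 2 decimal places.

13.72

A smallest enclosing disk is always determined by at most three of the input points on its boundary.
The minimum enclosing circle is determined by three boundary points: A, C, D.
Their circumcentre is (0.5, -0.9) with r² = 47.06.
The farthest remaining point B is at distance² 3.06 ≤ 47.06.
Diameter = 2r = 2√(47.06) ≈ 13.72.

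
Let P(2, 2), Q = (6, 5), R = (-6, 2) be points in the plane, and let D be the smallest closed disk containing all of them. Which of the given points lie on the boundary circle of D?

Side lengths²: PQ² = 25, PR² = 64, QR² = 153.
Since QR² = 153 ≥ 64 + 25 = 89, the angle opposite QR is not acute, so the smallest enclosing circle has QR as diameter.
Centre = midpoint of QR = (0, 3.5), r² = 153/4 = 38.25.
The points at distance exactly r from the centre are Q, R — 2 points.

Q, R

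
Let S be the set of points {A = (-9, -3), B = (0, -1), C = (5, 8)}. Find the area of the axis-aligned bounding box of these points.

x ranges over [-9, 5], width 14.
y ranges over [-3, 8], height 11.
Area = 14 × 11 = 154.

154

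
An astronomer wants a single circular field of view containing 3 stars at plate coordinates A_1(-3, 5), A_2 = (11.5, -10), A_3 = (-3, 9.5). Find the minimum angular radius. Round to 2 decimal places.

Side lengths²: A_1A_2² = 435.25, A_1A_3² = 20.25, A_2A_3² = 590.5.
Since A_2A_3² = 590.5 ≥ 435.25 + 20.25 = 455.5, the angle opposite A_2A_3 is not acute, so the smallest enclosing circle has A_2A_3 as diameter.
Centre = midpoint of A_2A_3 = (4.25, -0.25), r² = 590.5/4 = 147.625.
r = √(147.625) ≈ 12.15.

12.15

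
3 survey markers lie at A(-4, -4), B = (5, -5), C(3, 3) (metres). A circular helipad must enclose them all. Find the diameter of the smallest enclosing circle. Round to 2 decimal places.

Side lengths²: AB² = 82, AC² = 98, BC² = 68.
Since AC² = 98 < 82 + 68 = 150, the triangle is acute, so the smallest enclosing circle is the circumcircle.
Circumcentre = (0.8, -1.8), r² = 27.88.
Diameter = 2r = 2√(27.88) ≈ 10.56.

10.56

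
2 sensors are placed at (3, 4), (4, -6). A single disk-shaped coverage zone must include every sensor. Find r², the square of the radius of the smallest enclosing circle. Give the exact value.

The smallest circle enclosing two points has them as diameter endpoints.
Centre = midpoint = (3.5, -1); r² = |(3, 4)−(4, -6)|²/4 = 101/4 = 25.25.

25.25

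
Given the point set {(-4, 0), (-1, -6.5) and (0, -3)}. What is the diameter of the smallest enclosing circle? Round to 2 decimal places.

Call the three points A, B, C in the order given.
Side lengths²: AB² = 51.25, AC² = 25, BC² = 13.25.
Since AB² = 51.25 ≥ 25 + 13.25 = 38.25, the angle opposite AB is not acute, so the smallest enclosing circle has AB as diameter.
Centre = midpoint of AB = (-2.5, -3.25), r² = 51.25/4 = 12.8125.
Diameter = 2r = 2√(12.8125) ≈ 7.16.

7.16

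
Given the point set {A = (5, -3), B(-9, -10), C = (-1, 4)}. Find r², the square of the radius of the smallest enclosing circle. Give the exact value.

69.0625

Side lengths²: AB² = 245, AC² = 85, BC² = 260.
Since BC² = 260 < 245 + 85 = 330, the triangle is acute, so the smallest enclosing circle is the circumcircle.
Circumcentre = (-3.25, -4), r² = 69.0625.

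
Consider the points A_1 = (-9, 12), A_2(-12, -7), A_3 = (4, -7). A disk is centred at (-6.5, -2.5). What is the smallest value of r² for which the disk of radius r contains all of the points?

216.5

The required radius is the distance from (-6.5, -2.5) to the farthest point.
Squared distances: 216.5, 50.5, 130.5.
Maximum is 216.5, attained at A_1.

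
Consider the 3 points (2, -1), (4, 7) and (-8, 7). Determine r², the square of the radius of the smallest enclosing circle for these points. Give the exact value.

Call the three points A, B, C in the order given.
Side lengths²: AB² = 68, AC² = 164, BC² = 144.
Since AC² = 164 < 144 + 68 = 212, the triangle is acute, so the smallest enclosing circle is the circumcircle.
Circumcentre = (-2, 4.25), r² = 43.5625.

43.5625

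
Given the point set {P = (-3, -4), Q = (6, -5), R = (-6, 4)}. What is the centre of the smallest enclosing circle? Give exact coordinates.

Side lengths²: PQ² = 82, PR² = 73, QR² = 225.
Since QR² = 225 ≥ 82 + 73 = 155, the angle opposite QR is not acute, so the smallest enclosing circle has QR as diameter.
Centre = midpoint of QR = (0, -0.5), r² = 225/4 = 56.25.
Centre = (0, -0.5).

(0, -0.5)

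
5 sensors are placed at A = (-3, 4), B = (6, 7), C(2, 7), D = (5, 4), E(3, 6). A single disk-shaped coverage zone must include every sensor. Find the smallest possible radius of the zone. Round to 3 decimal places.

4.743

The farthest pair is A–B with squared distance 90. The circle on this segment as diameter has centre (1.5, 5.5) and r² = 90/4 = 22.5.
Check C: distance² to centre = 2.5 ≤ 22.5, so it lies inside.
All remaining points lie in this disk, and no smaller disk contains both endpoints, so this is the minimum enclosing circle.
r = √(22.5) ≈ 4.743.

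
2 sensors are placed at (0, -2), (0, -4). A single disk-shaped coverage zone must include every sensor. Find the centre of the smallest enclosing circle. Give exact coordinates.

(0, -3)

The smallest circle enclosing two points has them as diameter endpoints.
Centre = midpoint = (0, -3); r² = |(0, -2)−(0, -4)|²/4 = 4/4 = 1.
Centre = (0, -3).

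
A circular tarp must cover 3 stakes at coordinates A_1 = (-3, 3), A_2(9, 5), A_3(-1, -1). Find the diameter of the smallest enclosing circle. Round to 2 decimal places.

12.20

Side lengths²: A_1A_2² = 148, A_1A_3² = 20, A_2A_3² = 136.
Since A_1A_2² = 148 < 136 + 20 = 156, the triangle is acute, so the smallest enclosing circle is the circumcircle.
Circumcentre = (40/13, 46/13), r² = 6290/169.
Diameter = 2r = 2√(6290/169) ≈ 12.20.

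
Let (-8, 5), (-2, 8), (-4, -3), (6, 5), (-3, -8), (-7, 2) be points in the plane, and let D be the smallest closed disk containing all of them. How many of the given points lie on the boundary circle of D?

The minimum enclosing circle is determined by three boundary points: (-8, 5), (6, 5), (-3, -8).
Their circumcentre is (-1, 3/13) with r² = 12125/169.
The farthest remaining point (-2, 8) is at distance² 10370/169 ≤ 12125/169.
The points at distance exactly r from the centre are (-8, 5), (6, 5), (-3, -8) — 3 points.

3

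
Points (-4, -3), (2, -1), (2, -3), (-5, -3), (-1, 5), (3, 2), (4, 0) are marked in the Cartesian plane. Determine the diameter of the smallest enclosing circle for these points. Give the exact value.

10

A smallest enclosing disk is always determined by at most three of the input points on its boundary.
The minimum enclosing circle is determined by three boundary points: (-5, -3), (-1, 5), (4, 0).
Their circumcentre is (-1, 0) with r² = 25.
The farthest remaining point (3, 2) is at distance² 20 ≤ 25.
Diameter = 2r = 2√25 = 10.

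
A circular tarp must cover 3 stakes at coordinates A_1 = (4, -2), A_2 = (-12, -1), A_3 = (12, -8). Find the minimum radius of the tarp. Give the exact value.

12.5

Side lengths²: A_1A_2² = 257, A_1A_3² = 100, A_2A_3² = 625.
Since A_2A_3² = 625 ≥ 257 + 100 = 357, the angle opposite A_2A_3 is not acute, so the smallest enclosing circle has A_2A_3 as diameter.
Centre = midpoint of A_2A_3 = (0, -4.5), r² = 625/4 = 156.25.
r = √(156.25) = 12.5.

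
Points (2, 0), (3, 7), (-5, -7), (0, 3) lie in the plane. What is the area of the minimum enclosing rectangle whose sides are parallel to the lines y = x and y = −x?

In coordinates u = x + y, v = x − y the rectangle is axis-aligned; the map (x,y)→(u,v) scales areas by 2.
u-values: 2, 10, -12, 3; range = 10 − (-12) = 22.
v-values: 2, -4, 2, -3; range = 2 − (-4) = 6.
Area = (22 × 6) / 2 = 66.

66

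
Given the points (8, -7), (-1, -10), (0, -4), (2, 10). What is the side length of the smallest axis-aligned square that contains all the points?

The bounding box has width 9 and height 20.
An axis-aligned square enclosing the set must have side ≥ max(width, height).
So the minimum side is max(9, 20) = 20.

20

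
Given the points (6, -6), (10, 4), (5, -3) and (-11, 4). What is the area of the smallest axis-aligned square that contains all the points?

441

The bounding box has width 21 and height 10.
An axis-aligned square enclosing the set must have side ≥ max(width, height).
So the minimum side is max(21, 10) = 21.
Area = 21² = 441.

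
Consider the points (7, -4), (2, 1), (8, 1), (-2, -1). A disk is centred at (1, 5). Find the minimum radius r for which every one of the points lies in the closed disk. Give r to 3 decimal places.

The required radius is the distance from (1, 5) to the farthest point.
Squared distances: 117, 17, 65, 45.
Maximum is 117, attained at (7, -4).
r = √117 ≈ 10.817.

10.817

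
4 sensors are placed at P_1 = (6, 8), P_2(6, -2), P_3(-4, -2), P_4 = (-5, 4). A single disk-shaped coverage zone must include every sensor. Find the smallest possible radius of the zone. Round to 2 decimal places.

7.07

A smallest enclosing disk is always determined by at most three of the input points on its boundary.
The farthest pair is P_1–P_3 with squared distance 200. The circle on this segment as diameter has centre (1, 3) and r² = 200/4 = 50.
Check P_2: distance² to centre = 50 ≤ 50, so it lies inside.
All remaining points lie in this disk, and no smaller disk contains both endpoints, so this is the minimum enclosing circle.
r = √50 ≈ 7.07.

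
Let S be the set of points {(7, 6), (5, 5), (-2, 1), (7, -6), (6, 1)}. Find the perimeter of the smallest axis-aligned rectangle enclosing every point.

Width = max x − min x = 7 − (-2) = 9.
Height = max y − min y = 6 − (-6) = 12.
Perimeter = 2(9 + 12) = 42.

42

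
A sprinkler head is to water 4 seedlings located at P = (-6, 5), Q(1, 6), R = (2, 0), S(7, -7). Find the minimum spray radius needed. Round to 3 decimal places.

8.846

The farthest pair is P–S with squared distance 313. The circle on this segment as diameter has centre (0.5, -1) and r² = 313/4 = 78.25.
Check Q: distance² to centre = 49.25 ≤ 78.25, so it lies inside.
All remaining points lie in this disk, and no smaller disk contains both endpoints, so this is the minimum enclosing circle.
r = √(78.25) ≈ 8.846.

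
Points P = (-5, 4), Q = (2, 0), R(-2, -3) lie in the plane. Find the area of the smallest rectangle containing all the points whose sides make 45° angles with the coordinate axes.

38.5

In coordinates u = x + y, v = x − y the rectangle is axis-aligned; the map (x,y)→(u,v) scales areas by 2.
u-values: -1, 2, -5; range = 2 − (-5) = 7.
v-values: -9, 2, 1; range = 2 − (-9) = 11.
Area = (7 × 11) / 2 = 38.5.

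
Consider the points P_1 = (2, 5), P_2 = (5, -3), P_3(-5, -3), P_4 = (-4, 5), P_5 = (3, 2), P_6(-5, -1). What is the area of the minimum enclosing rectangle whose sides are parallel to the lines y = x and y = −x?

In coordinates u = x + y, v = x − y the rectangle is axis-aligned; the map (x,y)→(u,v) scales areas by 2.
u-values: 7, 2, -8, 1, 5, -6; range = 7 − (-8) = 15.
v-values: -3, 8, -2, -9, 1, -4; range = 8 − (-9) = 17.
Area = (15 × 17) / 2 = 127.5.

127.5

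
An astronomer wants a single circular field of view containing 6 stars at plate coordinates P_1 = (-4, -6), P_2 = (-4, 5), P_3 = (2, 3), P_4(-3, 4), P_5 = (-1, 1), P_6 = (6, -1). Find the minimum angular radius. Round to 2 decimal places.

A smallest enclosing disk is always determined by at most three of the input points on its boundary.
The minimum enclosing circle is determined by three boundary points: P_1, P_2, P_6.
Their circumcentre is (-0.5, -0.5) with r² = 42.5.
The farthest remaining point P_4 is at distance² 26.5 ≤ 42.5.
r = √(42.5) ≈ 6.52.

6.52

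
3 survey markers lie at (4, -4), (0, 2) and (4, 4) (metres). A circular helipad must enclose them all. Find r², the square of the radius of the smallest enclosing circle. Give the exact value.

Call the three points A, B, C in the order given.
Side lengths²: AB² = 52, AC² = 64, BC² = 20.
Since AC² = 64 < 52 + 20 = 72, the triangle is acute, so the smallest enclosing circle is the circumcircle.
Circumcentre = (3.5, 0), r² = 16.25.

16.25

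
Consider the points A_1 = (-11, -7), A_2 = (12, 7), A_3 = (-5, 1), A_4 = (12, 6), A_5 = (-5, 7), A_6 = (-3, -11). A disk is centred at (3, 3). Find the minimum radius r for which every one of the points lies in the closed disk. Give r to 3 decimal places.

17.205

The required radius is the distance from (3, 3) to the farthest point.
Squared distances: 296, 97, 68, 90, 80, 232.
Maximum is 296, attained at A_1.
r = √296 ≈ 17.205.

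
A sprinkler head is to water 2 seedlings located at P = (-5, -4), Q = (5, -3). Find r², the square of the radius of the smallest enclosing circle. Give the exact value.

The smallest circle enclosing two points has them as diameter endpoints.
Centre = midpoint = (0, -3.5); r² = |PQ|²/4 = 101/4 = 25.25.

25.25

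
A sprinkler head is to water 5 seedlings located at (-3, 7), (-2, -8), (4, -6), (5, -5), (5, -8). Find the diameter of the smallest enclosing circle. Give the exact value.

The minimum enclosing circle of a finite set is fixed by two of the points (as a diameter) or three (as a circumcircle).
The farthest pair is (-3, 7)–(5, -8) with squared distance 289. The circle on this segment as diameter has centre (1, -0.5) and r² = 289/4 = 72.25.
Check (-2, -8): distance² to centre = 65.25 ≤ 72.25, so it lies inside.
All remaining points lie in this disk, and no smaller disk contains both endpoints, so this is the minimum enclosing circle.
Diameter = 2r = 2√(72.25) = 17.

17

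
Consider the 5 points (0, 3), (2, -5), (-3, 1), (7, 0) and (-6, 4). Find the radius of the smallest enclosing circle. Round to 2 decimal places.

A smallest enclosing disk is always determined by at most three of the input points on its boundary.
The minimum enclosing circle is determined by three boundary points: (2, -5), (7, 0), (-6, 4).
Their circumcentre is (13/34, 55/34) with r² = 26825/578.
The farthest remaining point (-3, 1) is at distance² 6833/578 ≤ 26825/578.
r = √(26825/578) ≈ 6.81.

6.81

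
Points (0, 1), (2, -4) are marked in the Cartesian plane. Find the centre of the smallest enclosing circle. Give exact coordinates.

The smallest circle enclosing two points has them as diameter endpoints.
Centre = midpoint = (1, -1.5); r² = |(0, 1)−(2, -4)|²/4 = 29/4 = 7.25.
Centre = (1, -1.5).

(1, -1.5)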